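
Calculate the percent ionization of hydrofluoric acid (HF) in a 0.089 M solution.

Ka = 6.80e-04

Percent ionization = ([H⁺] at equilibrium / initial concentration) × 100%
Percent ionization = 8.37%

Let x = [H⁺]. Ka = x²/(C - x) ⇒ x² + (6.80e-04)x - (6.80e-04)(0.089) = 0. x = 7.4469e-03. Percent = (7.4469e-03/0.089) × 100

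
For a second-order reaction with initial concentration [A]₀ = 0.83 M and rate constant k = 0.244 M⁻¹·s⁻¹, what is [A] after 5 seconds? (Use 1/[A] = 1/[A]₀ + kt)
0.4124 M

1/[A] = 1/[A]₀ + k·t = 1/0.83 + (0.244)·(5) = 1.2048 + 1.2200 = 2.4248
[A] = 1/2.4248 = 0.4124 M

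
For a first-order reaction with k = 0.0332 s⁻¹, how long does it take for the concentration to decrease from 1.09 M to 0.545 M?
20.88 s

From ln[A] = ln[A]₀ - k·t: t = ln([A]₀/[A])/k = ln(1.09/0.545)/0.0332 = ln(2.0000)/0.0332 = 0.6931/0.0332 = 20.88 s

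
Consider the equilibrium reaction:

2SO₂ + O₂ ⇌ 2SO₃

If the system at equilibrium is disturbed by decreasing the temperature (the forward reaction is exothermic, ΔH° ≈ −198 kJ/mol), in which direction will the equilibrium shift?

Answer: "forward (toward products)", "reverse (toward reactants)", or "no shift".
forward (toward products)

Apply Le Chatelier's principle: system shifts to counteract the change.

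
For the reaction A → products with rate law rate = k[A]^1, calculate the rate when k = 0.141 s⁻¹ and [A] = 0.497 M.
0.07008 M/s

rate = k·[A]^1 = 0.141·(0.497)^1 = 0.141·0.497 = 0.07008 M/s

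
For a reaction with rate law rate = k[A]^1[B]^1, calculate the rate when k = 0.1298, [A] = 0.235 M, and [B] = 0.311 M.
0.009486 M/s

rate = k·[A]^1·[B]^1 = 0.1298·(0.235)^1·(0.311)^1 = 0.1298·0.235·0.311 = 0.009486 M/s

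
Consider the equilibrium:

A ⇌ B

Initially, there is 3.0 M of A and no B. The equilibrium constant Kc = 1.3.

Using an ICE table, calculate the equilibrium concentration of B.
[B] = 1.696 M

ICE: [A] = 3.0 − x, [B] = x.
Kc = x/(3.0 − x) = 1.3 ⇒ x = 1.3·3.0/(1 + 1.3) = 3.9/2.3 = 1.696.
[B] = x = 1.696 M.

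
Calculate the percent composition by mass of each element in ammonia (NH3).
N: 82.27%, H: 17.76%

Molar mass of NH3 = 17.03 g/mol
% N = (1 × 14.01) / 17.03 × 100% = 14.01 / 17.03 × 100% = 82.27%
% H = (3 × 1.008) / 17.03 × 100% = 3.024 / 17.03 × 100% = 17.76%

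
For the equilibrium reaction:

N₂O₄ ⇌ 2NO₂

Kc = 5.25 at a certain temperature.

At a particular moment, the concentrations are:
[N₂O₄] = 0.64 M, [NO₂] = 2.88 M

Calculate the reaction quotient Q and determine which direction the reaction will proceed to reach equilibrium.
Q = 12.960, Q > K, reaction proceeds reverse (toward reactants)

Q = ([NO₂]^2) / ([N₂O₄])
  = ((2.88)^2) / ((0.64)) = 8.2944/0.64 = 12.96
Since Q = 12.96 > Kc = 5.25, the reaction proceeds reverse (toward reactants) to reach equilibrium.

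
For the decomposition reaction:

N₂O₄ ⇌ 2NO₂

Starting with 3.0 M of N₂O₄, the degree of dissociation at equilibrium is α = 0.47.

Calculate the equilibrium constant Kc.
K_c = 5.0015

x = α·[A]₀ = 0.47 × 3.0 = 1.41 M dissociated.
At eq: [N₂O₄] = 3.0 − 1.41 = 1.59 M; [NO₂] = 2x = 2.82 M.
Kc = [NO₂]²/[N₂O₄] = (2.82)²/1.59 = 5.002.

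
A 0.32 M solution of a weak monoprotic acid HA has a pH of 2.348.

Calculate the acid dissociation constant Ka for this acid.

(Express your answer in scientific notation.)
K_a = 6.38e-05

[H⁺] = 10^(−pH) = 10^(−2.348) = 4.487e-03 M. For HA ⇌ H⁺ + A⁻, Ka = x²/(C − x) = (4.487e-03)²/(0.32 − 4.487e-03) = 6.38e-05.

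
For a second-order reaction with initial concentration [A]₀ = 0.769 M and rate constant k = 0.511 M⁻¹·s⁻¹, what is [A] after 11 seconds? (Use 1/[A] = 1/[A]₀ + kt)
0.1445 M

1/[A] = 1/[A]₀ + k·t = 1/0.769 + (0.511)·(11) = 1.3004 + 5.6210 = 6.9214
[A] = 1/6.9214 = 0.1445 M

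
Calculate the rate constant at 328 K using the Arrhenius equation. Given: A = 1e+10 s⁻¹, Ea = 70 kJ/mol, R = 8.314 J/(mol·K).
7.11e-02 s⁻¹

k = A·exp(-Ea/(R·T)) = 1e+10·exp(-70000/(8.314·328)) = 1e+10·exp(-25.6693) = 1e+10·7.1115e-12 = 7.11e-02 s⁻¹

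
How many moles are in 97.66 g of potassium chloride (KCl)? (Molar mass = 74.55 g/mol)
Moles = 97.66 g ÷ 74.55 g/mol = 1.31 mol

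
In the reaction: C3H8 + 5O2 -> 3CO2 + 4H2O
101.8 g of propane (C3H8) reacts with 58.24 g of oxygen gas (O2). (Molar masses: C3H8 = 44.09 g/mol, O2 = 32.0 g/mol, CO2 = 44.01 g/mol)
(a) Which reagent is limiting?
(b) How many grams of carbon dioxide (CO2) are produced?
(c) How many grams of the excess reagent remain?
(a) O2, (b) 48.06 g, (c) 85.75 g

Moles of C3H8 = 101.8 g ÷ 44.09 g/mol = 2.30891 mol
Moles of O2 = 58.24 g ÷ 32.0 g/mol = 1.82 mol
Moles ÷ coefficient: C3H8: 2.30891/1 = 2.309, O2: 1.82/5 = 0.364
(a) O2 has the smaller value, so O2 is the limiting reagent.
(b) Moles of CO2 = 1.82 mol O2 × (3/5) = 1.092 mol; mass = 1.092 mol × 44.01 g/mol = 48.06 g
(c) C3H8 consumed = 1.82 × (1/5) = 0.364 mol; remaining = 2.30891 − 0.364 = 1.94491 mol; mass = 1.94491 mol × 44.09 g/mol = 85.75 g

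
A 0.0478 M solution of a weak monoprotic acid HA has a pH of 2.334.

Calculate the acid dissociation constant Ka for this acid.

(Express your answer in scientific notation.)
K_a = 4.98e-04

[H⁺] = 10^(−pH) = 10^(−2.334) = 4.634e-03 M. For HA ⇌ H⁺ + A⁻, Ka = x²/(C − x) = (4.634e-03)²/(0.0478 − 4.634e-03) = 4.98e-04.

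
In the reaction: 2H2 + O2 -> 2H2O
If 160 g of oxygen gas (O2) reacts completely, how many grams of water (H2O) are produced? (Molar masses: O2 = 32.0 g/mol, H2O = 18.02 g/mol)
Moles of O2 = 160 g ÷ 32.0 g/mol = 5 mol
Mole ratio: 2 mol H2O / 1 mol O2
Moles of H2O = 5 × (2/1) = 10 mol
Mass of H2O = 10 mol × 18.02 g/mol = 180.2 g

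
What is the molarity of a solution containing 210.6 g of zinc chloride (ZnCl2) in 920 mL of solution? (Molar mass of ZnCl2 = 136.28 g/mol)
Moles of ZnCl2 = 210.6 g ÷ 136.28 g/mol = 1.54535 mol
Volume = 920 mL = 0.92 L
Molarity = 1.54535 mol ÷ 0.92 L = 1.68 M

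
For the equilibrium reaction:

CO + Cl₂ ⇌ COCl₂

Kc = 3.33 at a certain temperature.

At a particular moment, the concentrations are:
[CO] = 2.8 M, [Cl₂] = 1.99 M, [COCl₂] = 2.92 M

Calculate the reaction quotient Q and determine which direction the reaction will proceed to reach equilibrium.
Q = 0.524, Q < K, reaction proceeds forward (toward products)

Q = ([COCl₂]) / ([CO] × [Cl₂])
  = ((2.92)) / ((2.8)·(1.99)) = 2.92/5.572 = 0.524
Since Q = 0.524 < Kc = 3.33, the reaction proceeds forward (toward products) to reach equilibrium.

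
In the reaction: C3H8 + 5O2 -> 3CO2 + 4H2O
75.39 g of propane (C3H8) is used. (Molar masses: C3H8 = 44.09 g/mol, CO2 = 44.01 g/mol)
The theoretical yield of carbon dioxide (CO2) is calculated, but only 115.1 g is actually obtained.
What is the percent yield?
Moles of C3H8 = 75.39 g ÷ 44.09 g/mol = 1.70991 mol
Mole ratio: 3 mol CO2 / 1 mol C3H8
Moles of CO2 = 1.70991 × (3/1) = 5.12973 mol
Theoretical yield = 5.12973 mol × 44.01 g/mol = 225.76 g
Actual yield = 115.1 g
Percent yield = (115.1 / 225.76) × 100% = 51.0%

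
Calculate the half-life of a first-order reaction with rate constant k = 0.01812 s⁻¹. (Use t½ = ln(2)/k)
38.25 s

t½ = ln(2)/k = 0.6931/0.01812 = 38.25 s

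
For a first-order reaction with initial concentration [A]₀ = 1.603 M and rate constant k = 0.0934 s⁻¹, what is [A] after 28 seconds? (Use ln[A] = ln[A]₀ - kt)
0.1173 M

ln[A] = ln[A]₀ - k·t = ln(1.603) - (0.0934)·(28) = 0.4719 - 2.6152 = -2.1433
[A] = e^(-2.1433) = 0.1173 M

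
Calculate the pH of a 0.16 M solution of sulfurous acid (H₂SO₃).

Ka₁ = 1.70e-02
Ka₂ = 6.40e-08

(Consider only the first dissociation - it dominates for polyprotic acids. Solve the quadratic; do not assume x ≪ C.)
pH = 1.35

x² + Ka₁·x − Ka₁·C = 0 with Ka₁ = 1.70e-02, C = 0.16.
x = (−Ka₁ + √(Ka₁² + 4·Ka₁·C))/2 = 4.4342e-02 M, so pH = 1.35.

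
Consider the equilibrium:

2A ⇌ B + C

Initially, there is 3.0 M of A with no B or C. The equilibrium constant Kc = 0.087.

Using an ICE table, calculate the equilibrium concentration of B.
[B] = 0.557 M

ICE: [A] = 3.0 − 2x, [B] = [C] = x.
Kc = x²/(3.0 − 2x)² = 0.087 ⇒ √Kc = x/(3.0 − 2x).
x = √0.087·3.0/(1 + 2√0.087) = 0.29496·3.0/1.5899 = 0.55655.
[B] = x = 0.557 M.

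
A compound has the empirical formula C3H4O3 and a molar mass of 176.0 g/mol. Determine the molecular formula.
Empirical formula mass of C3H4O3 = 88.06 g/mol
Multiplier = 176.0 / 88.06 ≈ 2
Molecular formula = (C3H4O3) × 2 = C6H8O6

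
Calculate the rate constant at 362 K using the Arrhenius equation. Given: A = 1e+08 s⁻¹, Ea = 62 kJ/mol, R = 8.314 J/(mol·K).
1.13e-01 s⁻¹

k = A·exp(-Ea/(R·T)) = 1e+08·exp(-62000/(8.314·362)) = 1e+08·exp(-20.6003) = 1e+08·1.1309e-09 = 1.13e-01 s⁻¹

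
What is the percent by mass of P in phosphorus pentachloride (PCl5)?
Mass of P in formula = 30.97 × 1 = 30.97 g/mol
Molar mass = 208.22 g/mol
% P = (30.97/208.22) × 100% = 14.87%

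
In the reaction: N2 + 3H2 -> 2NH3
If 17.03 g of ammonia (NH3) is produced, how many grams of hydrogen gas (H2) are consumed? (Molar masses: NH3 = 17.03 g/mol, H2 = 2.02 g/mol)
Moles of NH3 = 17.03 g ÷ 17.03 g/mol = 1 mol
Mole ratio: 3 mol H2 / 2 mol NH3
Moles of H2 = 1 × (3/2) = 1.5 mol
Mass of H2 = 1.5 mol × 2.02 g/mol = 3.03 g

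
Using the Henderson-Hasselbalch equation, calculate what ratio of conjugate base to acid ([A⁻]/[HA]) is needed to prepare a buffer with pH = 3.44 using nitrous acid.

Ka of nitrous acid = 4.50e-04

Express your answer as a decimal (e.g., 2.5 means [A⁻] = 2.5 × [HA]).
[A⁻]/[HA] = 1.239

pKa = −log(4.50e-04) = 3.3468. pH = pKa + log([A⁻]/[HA]). 3.44 = 3.3468 + log(ratio). log(ratio) = 3.44 − 3.3468 = 0.0932. ratio = 10^(0.0932) = 1.239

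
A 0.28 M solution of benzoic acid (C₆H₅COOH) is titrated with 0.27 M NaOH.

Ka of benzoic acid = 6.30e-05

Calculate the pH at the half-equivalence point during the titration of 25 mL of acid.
pH = pKa = 4.20

At the half-equivalence point, [HA] = [A⁻], so by Henderson–Hasselbalch pH = pKa + log(1) = pKa.
pKa = −log(6.30e-05) = 4.20.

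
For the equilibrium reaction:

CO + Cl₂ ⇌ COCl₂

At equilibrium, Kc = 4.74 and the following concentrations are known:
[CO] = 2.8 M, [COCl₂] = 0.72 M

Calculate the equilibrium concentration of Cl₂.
[Cl₂] = 0.0542 M

Kc = ([COCl₂]) / ([CO] × [Cl₂]) = 4.74
[Cl₂]^1 = (product terms)/(Kc · other reactant terms) = 0.72 / (4.74 · 2.8) = 0.05425
[Cl₂] = 0.0542 M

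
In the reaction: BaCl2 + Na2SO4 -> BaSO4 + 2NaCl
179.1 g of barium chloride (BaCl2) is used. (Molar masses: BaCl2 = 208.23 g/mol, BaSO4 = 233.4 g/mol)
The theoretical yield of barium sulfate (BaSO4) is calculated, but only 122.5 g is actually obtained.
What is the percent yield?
Moles of BaCl2 = 179.1 g ÷ 208.23 g/mol = 0.860107 mol
Mole ratio: 1 mol BaSO4 / 1 mol BaCl2
Moles of BaSO4 = 0.860107 × (1/1) = 0.860107 mol
Theoretical yield = 0.860107 mol × 233.4 g/mol = 200.75 g
Actual yield = 122.5 g
Percent yield = (122.5 / 200.75) × 100% = 61.0%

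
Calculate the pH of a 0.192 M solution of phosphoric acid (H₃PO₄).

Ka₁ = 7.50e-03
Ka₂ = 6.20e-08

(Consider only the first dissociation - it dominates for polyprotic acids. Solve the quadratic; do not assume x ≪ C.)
pH = 1.46

x² + Ka₁·x − Ka₁·C = 0 with Ka₁ = 7.50e-03, C = 0.192.
x = (−Ka₁ + √(Ka₁² + 4·Ka₁·C))/2 = 3.4382e-02 M, so pH = 1.46.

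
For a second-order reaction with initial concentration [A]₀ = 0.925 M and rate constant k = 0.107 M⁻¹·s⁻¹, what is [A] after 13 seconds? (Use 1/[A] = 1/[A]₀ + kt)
0.4045 M

1/[A] = 1/[A]₀ + k·t = 1/0.925 + (0.107)·(13) = 1.0811 + 1.3910 = 2.4721
[A] = 1/2.4721 = 0.4045 M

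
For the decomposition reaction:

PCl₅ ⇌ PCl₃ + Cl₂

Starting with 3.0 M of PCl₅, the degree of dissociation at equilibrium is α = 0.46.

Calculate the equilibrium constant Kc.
K_c = 1.1756

x = α·[A]₀ = 0.46 × 3.0 = 1.38 M dissociated.
At eq: [PCl₅] = 3.0 − 1.38 = 1.62 M; [PCl₃] = [Cl₂] = x = 1.38 M.
Kc = [PCl₃][Cl₂]/[PCl₅] = (1.38)²/1.62 = 1.176.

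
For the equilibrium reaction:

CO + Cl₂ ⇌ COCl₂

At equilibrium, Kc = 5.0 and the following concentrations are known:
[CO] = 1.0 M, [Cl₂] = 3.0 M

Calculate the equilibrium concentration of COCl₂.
[COCl₂] = 15.0000 M

Kc = ([COCl₂]) / ([CO] × [Cl₂]) = 5.0
[COCl₂]^1 = Kc · (reactant terms)/(other product terms) = 5.0 · 3 / 1 = 15
[COCl₂] = 15.0000 M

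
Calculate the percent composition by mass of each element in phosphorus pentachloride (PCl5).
P: 14.87%, Cl: 85.13%

Molar mass of PCl5 = 208.22 g/mol
% P = (1 × 30.97) / 208.22 × 100% = 30.97 / 208.22 × 100% = 14.87%
% Cl = (5 × 35.45) / 208.22 × 100% = 177.25 / 208.22 × 100% = 85.13%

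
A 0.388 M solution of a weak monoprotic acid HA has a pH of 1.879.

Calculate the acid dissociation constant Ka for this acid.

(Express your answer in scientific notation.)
K_a = 4.66e-04

[H⁺] = 10^(−pH) = 10^(−1.879) = 1.321e-02 M. For HA ⇌ H⁺ + A⁻, Ka = x²/(C − x) = (1.321e-02)²/(0.388 − 1.321e-02) = 4.66e-04.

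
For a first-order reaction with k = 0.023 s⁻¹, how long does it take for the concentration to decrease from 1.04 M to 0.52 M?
30.14 s

From ln[A] = ln[A]₀ - k·t: t = ln([A]₀/[A])/k = ln(1.04/0.52)/0.023 = ln(2.0000)/0.023 = 0.6931/0.023 = 30.14 s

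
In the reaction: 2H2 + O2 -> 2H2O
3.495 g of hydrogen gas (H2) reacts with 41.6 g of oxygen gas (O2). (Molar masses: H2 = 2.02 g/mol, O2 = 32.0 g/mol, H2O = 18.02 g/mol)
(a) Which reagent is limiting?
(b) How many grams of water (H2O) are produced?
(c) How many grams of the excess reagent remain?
(a) H2, (b) 31.18 g, (c) 13.92 g

Moles of H2 = 3.495 g ÷ 2.02 g/mol = 1.7302 mol
Moles of O2 = 41.6 g ÷ 32.0 g/mol = 1.3 mol
Moles ÷ coefficient: H2: 1.7302/2 = 0.8651, O2: 1.3/1 = 1.3
(a) H2 has the smaller value, so H2 is the limiting reagent.
(b) Moles of H2O = 1.7302 mol H2 × (2/2) = 1.7302 mol; mass = 1.7302 mol × 18.02 g/mol = 31.18 g
(c) O2 consumed = 1.7302 × (1/2) = 0.865099 mol; remaining = 1.3 − 0.865099 = 0.434901 mol; mass = 0.434901 mol × 32.0 g/mol = 13.92 g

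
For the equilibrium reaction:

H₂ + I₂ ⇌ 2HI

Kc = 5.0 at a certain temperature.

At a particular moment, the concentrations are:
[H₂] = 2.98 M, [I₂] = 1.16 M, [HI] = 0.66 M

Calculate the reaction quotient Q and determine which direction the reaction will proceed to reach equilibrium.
Q = 0.126, Q < K, reaction proceeds forward (toward products)

Q = ([HI]^2) / ([H₂] × [I₂])
  = ((0.66)^2) / ((2.98)·(1.16)) = 0.4356/3.4568 = 0.126
Since Q = 0.126 < Kc = 5.0, the reaction proceeds forward (toward products) to reach equilibrium.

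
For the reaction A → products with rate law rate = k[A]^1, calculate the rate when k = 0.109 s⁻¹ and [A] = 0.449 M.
0.04894 M/s

rate = k·[A]^1 = 0.109·(0.449)^1 = 0.109·0.449 = 0.04894 M/s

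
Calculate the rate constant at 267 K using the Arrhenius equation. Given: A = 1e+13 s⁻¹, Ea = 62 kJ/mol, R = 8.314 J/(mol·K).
7.42e+00 s⁻¹

k = A·exp(-Ea/(R·T)) = 1e+13·exp(-62000/(8.314·267)) = 1e+13·exp(-27.9300) = 1e+13·7.4160e-13 = 7.42e+00 s⁻¹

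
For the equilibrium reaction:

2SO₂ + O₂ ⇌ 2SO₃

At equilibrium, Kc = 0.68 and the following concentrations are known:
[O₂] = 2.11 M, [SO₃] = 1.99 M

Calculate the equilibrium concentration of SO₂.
[SO₂] = 1.6613 M

Kc = ([SO₃]^2) / ([SO₂]^2 × [O₂]) = 0.68
[SO₂]^2 = (product terms)/(Kc · other reactant terms) = 3.9601 / (0.68 · 2.11) = 2.76
[SO₂] = (2.76)^(1/2) = 1.6613 M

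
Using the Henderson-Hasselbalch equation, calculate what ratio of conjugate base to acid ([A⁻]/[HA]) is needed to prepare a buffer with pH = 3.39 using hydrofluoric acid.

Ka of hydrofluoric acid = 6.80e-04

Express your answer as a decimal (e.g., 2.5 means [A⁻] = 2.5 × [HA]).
[A⁻]/[HA] = 1.669

pKa = −log(6.80e-04) = 3.1675. pH = pKa + log([A⁻]/[HA]). 3.39 = 3.1675 + log(ratio). log(ratio) = 3.39 − 3.1675 = 0.2225. ratio = 10^(0.2225) = 1.669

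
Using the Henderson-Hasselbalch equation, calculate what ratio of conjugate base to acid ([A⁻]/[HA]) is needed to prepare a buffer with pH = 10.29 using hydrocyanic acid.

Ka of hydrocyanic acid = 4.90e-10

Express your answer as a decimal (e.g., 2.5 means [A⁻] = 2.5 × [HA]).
[A⁻]/[HA] = 9.554

pKa = −log(4.90e-10) = 9.3098. pH = pKa + log([A⁻]/[HA]). 10.29 = 9.3098 + log(ratio). log(ratio) = 10.29 − 9.3098 = 0.9802. ratio = 10^(0.9802) = 9.554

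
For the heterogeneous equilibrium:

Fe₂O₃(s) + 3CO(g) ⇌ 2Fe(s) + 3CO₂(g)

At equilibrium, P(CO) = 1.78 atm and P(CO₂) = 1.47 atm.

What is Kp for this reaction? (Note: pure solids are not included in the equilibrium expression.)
K_p = 0.563

Solids (Fe₂O₃, Fe) are excluded.
Kp = P(CO₂)³/P(CO)³ = (1.47)³/(1.78)³ = 3.177/5.64 = 0.563.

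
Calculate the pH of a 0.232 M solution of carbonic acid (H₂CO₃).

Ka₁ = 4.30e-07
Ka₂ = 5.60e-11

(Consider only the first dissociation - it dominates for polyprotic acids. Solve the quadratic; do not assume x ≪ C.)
pH = 3.50

x² + Ka₁·x − Ka₁·C = 0 with Ka₁ = 4.30e-07, C = 0.232.
x = (−Ka₁ + √(Ka₁² + 4·Ka₁·C))/2 = 3.1563e-04 M, so pH = 3.50.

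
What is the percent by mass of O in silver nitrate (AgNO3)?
Mass of O in formula = 16.0 × 3 = 48 g/mol
Molar mass = 169.88 g/mol
% O = (48/169.88) × 100% = 28.26%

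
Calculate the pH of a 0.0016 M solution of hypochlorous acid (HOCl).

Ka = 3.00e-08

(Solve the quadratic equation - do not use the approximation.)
pH = 5.16

x² + Ka×x - Ka×C = 0. Using quadratic formula: [H⁺] = 6.9132e-06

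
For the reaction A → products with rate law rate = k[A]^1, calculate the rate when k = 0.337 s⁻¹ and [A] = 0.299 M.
0.1008 M/s

rate = k·[A]^1 = 0.337·(0.299)^1 = 0.337·0.299 = 0.1008 M/s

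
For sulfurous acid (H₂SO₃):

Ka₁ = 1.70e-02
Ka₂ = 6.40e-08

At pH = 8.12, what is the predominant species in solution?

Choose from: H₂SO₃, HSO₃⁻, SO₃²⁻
SO₃²⁻

pKa1 = 1.77, pKa2 = 7.19. Each pKa is the crossover between adjacent species; pH = 8.12 lies in the region where SO₃²⁻ predominates.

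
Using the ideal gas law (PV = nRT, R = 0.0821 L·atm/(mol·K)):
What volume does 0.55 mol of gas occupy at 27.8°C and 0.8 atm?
T = 27.8°C + 273.15 = 300.95 K
V = nRT/P = (0.55 × 0.0821 × 300.95) / 0.8
V = 16.99 L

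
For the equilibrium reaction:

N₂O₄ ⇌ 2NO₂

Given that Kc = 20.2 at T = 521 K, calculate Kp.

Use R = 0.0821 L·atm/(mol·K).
K_p = 864.0368

Δn = (moles gaseous products) − (moles gaseous reactants) = 1
T = 521 K; RT = 0.0821 × 521 = 42.7741
Kp = Kc·(RT)^Δn = 20.2 × (42.7741)^1 = 20.2 × 42.7741 = 864.0368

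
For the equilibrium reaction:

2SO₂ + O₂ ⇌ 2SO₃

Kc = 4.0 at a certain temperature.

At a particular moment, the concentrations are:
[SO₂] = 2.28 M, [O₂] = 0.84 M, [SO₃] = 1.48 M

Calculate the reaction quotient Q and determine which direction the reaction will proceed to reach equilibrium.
Q = 0.502, Q < K, reaction proceeds forward (toward products)

Q = ([SO₃]^2) / ([SO₂]^2 × [O₂])
  = ((1.48)^2) / ((2.28)^2·(0.84)) = 2.1904/4.3667 = 0.5016
Since Q = 0.5016 < Kc = 4.0, the reaction proceeds forward (toward products) to reach equilibrium.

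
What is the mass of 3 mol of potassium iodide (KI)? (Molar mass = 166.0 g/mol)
Mass = 3 mol × 166.0 g/mol = 498 g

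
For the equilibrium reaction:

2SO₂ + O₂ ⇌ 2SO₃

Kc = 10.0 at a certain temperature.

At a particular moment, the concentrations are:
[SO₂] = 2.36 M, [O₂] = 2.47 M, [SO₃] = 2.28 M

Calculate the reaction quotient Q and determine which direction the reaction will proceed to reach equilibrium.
Q = 0.378, Q < K, reaction proceeds forward (toward products)

Q = ([SO₃]^2) / ([SO₂]^2 × [O₂])
  = ((2.28)^2) / ((2.36)^2·(2.47)) = 5.1984/13.757 = 0.3779
Since Q = 0.3779 < Kc = 10.0, the reaction proceeds forward (toward products) to reach equilibrium.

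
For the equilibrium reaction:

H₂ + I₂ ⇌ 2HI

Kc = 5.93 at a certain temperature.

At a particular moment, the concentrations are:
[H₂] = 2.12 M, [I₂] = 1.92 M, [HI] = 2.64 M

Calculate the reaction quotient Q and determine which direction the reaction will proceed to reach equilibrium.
Q = 1.712, Q < K, reaction proceeds forward (toward products)

Q = ([HI]^2) / ([H₂] × [I₂])
  = ((2.64)^2) / ((2.12)·(1.92)) = 6.9696/4.0704 = 1.712
Since Q = 1.712 < Kc = 5.93, the reaction proceeds forward (toward products) to reach equilibrium.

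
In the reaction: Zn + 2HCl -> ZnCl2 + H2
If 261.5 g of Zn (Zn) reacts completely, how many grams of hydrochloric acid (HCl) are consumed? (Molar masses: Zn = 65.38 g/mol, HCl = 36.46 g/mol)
Moles of Zn = 261.5 g ÷ 65.38 g/mol = 3.99969 mol
Mole ratio: 2 mol HCl / 1 mol Zn
Moles of HCl = 3.99969 × (2/1) = 7.99939 mol
Mass of HCl = 7.99939 mol × 36.46 g/mol = 291.7 g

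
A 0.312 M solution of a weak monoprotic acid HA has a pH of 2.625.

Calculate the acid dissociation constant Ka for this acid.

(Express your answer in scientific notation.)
K_a = 1.82e-05

[H⁺] = 10^(−pH) = 10^(−2.625) = 2.371e-03 M. For HA ⇌ H⁺ + A⁻, Ka = x²/(C − x) = (2.371e-03)²/(0.312 − 2.371e-03) = 1.82e-05.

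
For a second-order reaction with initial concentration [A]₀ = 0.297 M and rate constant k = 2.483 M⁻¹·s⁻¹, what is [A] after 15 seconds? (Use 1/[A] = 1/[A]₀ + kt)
0.0246 M

1/[A] = 1/[A]₀ + k·t = 1/0.297 + (2.483)·(15) = 3.3670 + 37.2450 = 40.6120
[A] = 1/40.6120 = 0.0246 M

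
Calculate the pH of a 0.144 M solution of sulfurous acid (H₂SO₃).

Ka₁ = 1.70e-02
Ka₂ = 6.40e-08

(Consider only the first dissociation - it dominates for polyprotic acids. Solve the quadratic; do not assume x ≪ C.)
pH = 1.38

x² + Ka₁·x − Ka₁·C = 0 with Ka₁ = 1.70e-02, C = 0.144.
x = (−Ka₁ + √(Ka₁² + 4·Ka₁·C))/2 = 4.1702e-02 M, so pH = 1.38.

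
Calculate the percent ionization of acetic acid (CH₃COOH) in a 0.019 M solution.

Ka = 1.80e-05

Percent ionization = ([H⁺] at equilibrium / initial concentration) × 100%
Percent ionization = 3.03%

Let x = [H⁺]. Ka = x²/(C - x) ⇒ x² + (1.80e-05)x - (1.80e-05)(0.019) = 0. x = 5.7588e-04. Percent = (5.7588e-04/0.019) × 100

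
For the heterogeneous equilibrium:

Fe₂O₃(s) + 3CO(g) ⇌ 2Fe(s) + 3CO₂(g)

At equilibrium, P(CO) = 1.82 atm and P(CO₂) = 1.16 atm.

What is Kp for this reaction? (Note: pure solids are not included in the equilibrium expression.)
K_p = 0.259

Solids (Fe₂O₃, Fe) are excluded.
Kp = P(CO₂)³/P(CO)³ = (1.16)³/(1.82)³ = 1.561/6.029 = 0.259.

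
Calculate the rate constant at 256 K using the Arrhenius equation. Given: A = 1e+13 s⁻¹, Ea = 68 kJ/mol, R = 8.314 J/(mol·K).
1.33e-01 s⁻¹

k = A·exp(-Ea/(R·T)) = 1e+13·exp(-68000/(8.314·256)) = 1e+13·exp(-31.9491) = 1e+13·1.3325e-14 = 1.33e-01 s⁻¹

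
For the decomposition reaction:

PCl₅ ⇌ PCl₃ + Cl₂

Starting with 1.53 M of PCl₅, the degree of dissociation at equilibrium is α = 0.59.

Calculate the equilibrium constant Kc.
K_c = 1.2990

x = α·[A]₀ = 0.59 × 1.53 = 0.9027 M dissociated.
At eq: [PCl₅] = 1.53 − 0.9027 = 0.6273 M; [PCl₃] = [Cl₂] = x = 0.9027 M.
Kc = [PCl₃][Cl₂]/[PCl₅] = (0.9027)²/0.6273 = 1.299.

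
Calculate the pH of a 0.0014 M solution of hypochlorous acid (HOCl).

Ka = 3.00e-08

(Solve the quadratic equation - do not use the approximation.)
pH = 5.19

x² + Ka×x - Ka×C = 0. Using quadratic formula: [H⁺] = 6.4658e-06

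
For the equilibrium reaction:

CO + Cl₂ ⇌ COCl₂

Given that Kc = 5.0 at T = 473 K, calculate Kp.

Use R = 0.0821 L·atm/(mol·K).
K_p = 0.1288

Δn = (moles gaseous products) − (moles gaseous reactants) = -1
T = 473 K; RT = 0.0821 × 473 = 38.8333
Kp = Kc·(RT)^Δn = 5.0 × (38.8333)^-1 = 5.0 × 0.0257511 = 0.1288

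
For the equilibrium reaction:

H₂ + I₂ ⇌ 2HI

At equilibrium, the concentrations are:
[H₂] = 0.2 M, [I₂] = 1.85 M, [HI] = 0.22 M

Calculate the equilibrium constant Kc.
K_c = 0.1308

Kc = ([HI]^2) / ([H₂] × [I₂])
   = ((0.22)^2) / ((0.2)·(1.85))
   = 0.0484 / 0.37 = 0.1308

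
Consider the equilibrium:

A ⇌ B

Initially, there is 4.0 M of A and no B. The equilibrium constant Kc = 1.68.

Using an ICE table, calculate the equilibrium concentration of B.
[B] = 2.507 M

ICE: [A] = 4.0 − x, [B] = x.
Kc = x/(4.0 − x) = 1.68 ⇒ x = 1.68·4.0/(1 + 1.68) = 6.72/2.68 = 2.507.
[B] = x = 2.507 M.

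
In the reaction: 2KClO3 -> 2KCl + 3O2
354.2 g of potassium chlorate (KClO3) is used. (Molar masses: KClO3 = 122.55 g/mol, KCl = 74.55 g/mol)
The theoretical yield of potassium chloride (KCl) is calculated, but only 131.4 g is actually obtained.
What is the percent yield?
Moles of KClO3 = 354.2 g ÷ 122.55 g/mol = 2.89025 mol
Mole ratio: 2 mol KCl / 2 mol KClO3
Moles of KCl = 2.89025 × (2/2) = 2.89025 mol
Theoretical yield = 2.89025 mol × 74.55 g/mol = 215.47 g
Actual yield = 131.4 g
Percent yield = (131.4 / 215.47) × 100% = 61.0%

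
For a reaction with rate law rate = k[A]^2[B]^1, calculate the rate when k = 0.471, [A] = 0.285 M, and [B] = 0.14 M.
0.005356 M/s

rate = k·[A]^2·[B]^1 = 0.471·(0.285)^2·(0.14)^1 = 0.471·0.081225·0.14 = 0.005356 M/s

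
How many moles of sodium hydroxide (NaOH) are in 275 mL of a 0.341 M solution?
Moles = Molarity × Volume (L)
Moles = 0.341 M × 0.275 L = 0.09378 mol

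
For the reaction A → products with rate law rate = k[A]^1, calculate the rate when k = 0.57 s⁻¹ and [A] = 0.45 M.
0.2565 M/s

rate = k·[A]^1 = 0.57·(0.45)^1 = 0.57·0.45 = 0.2565 M/s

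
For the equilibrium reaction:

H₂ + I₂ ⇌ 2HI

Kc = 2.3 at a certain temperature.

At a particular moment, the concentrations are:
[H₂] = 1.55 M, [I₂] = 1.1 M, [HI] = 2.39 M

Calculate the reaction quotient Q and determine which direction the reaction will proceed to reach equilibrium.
Q = 3.350, Q > K, reaction proceeds reverse (toward reactants)

Q = ([HI]^2) / ([H₂] × [I₂])
  = ((2.39)^2) / ((1.55)·(1.1)) = 5.7121/1.705 = 3.35
Since Q = 3.35 > Kc = 2.3, the reaction proceeds reverse (toward reactants) to reach equilibrium.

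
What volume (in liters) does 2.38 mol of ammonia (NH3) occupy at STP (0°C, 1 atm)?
At STP, 1 mol of gas occupies 22.4 L
Volume = 2.38 mol × 22.4 L/mol = 53.31 L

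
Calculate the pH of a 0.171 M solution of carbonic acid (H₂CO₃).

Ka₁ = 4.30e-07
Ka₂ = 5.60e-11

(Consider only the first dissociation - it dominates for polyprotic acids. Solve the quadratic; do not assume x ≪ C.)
pH = 3.57

x² + Ka₁·x − Ka₁·C = 0 with Ka₁ = 4.30e-07, C = 0.171.
x = (−Ka₁ + √(Ka₁² + 4·Ka₁·C))/2 = 2.7095e-04 M, so pH = 3.57.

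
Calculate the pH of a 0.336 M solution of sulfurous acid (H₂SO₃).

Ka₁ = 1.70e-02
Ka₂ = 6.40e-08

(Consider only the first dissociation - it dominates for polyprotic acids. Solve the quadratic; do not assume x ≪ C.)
pH = 1.17

x² + Ka₁·x − Ka₁·C = 0 with Ka₁ = 1.70e-02, C = 0.336.
x = (−Ka₁ + √(Ka₁² + 4·Ka₁·C))/2 = 6.7554e-02 M, so pH = 1.17.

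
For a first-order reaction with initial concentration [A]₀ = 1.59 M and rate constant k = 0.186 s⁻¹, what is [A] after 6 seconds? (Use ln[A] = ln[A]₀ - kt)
0.5209 M

ln[A] = ln[A]₀ - k·t = ln(1.59) - (0.186)·(6) = 0.4637 - 1.1160 = -0.6523
[A] = e^(-0.6523) = 0.5209 M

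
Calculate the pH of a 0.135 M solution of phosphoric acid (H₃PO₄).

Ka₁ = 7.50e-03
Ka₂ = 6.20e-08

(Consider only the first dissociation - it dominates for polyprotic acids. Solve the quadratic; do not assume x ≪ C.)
pH = 1.55

x² + Ka₁·x − Ka₁·C = 0 with Ka₁ = 7.50e-03, C = 0.135.
x = (−Ka₁ + √(Ka₁² + 4·Ka₁·C))/2 = 2.8290e-02 M, so pH = 1.55.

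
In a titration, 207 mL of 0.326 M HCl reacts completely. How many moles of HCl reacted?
Moles = Molarity × Volume (L)
Moles = 0.326 M × 0.207 L = 0.06748 mol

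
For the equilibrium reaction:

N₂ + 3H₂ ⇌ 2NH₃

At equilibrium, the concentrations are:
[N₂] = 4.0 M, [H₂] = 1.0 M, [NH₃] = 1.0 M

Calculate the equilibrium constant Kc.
K_c = 0.2500

Kc = ([NH₃]^2) / ([N₂] × [H₂]^3)
   = ((1.0)^2) / ((4.0)·(1.0)^3)
   = 1 / 4 = 0.2500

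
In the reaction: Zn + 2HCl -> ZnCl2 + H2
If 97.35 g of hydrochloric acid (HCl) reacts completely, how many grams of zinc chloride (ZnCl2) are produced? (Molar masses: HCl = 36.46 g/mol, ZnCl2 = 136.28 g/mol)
Moles of HCl = 97.35 g ÷ 36.46 g/mol = 2.67005 mol
Mole ratio: 1 mol ZnCl2 / 2 mol HCl
Moles of ZnCl2 = 2.67005 × (1/2) = 1.33502 mol
Mass of ZnCl2 = 1.33502 mol × 136.28 g/mol = 181.9 g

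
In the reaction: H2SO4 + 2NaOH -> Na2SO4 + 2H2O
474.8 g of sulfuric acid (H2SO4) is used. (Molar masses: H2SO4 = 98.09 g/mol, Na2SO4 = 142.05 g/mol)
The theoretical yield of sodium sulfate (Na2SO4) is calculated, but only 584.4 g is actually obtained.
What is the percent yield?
Moles of H2SO4 = 474.8 g ÷ 98.09 g/mol = 4.84045 mol
Mole ratio: 1 mol Na2SO4 / 1 mol H2SO4
Moles of Na2SO4 = 4.84045 × (1/1) = 4.84045 mol
Theoretical yield = 4.84045 mol × 142.05 g/mol = 687.59 g
Actual yield = 584.4 g
Percent yield = (584.4 / 687.59) × 100% = 85.0%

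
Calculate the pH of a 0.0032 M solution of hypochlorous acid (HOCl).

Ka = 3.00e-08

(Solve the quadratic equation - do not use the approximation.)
pH = 5.01

x² + Ka×x - Ka×C = 0. Using quadratic formula: [H⁺] = 9.7830e-06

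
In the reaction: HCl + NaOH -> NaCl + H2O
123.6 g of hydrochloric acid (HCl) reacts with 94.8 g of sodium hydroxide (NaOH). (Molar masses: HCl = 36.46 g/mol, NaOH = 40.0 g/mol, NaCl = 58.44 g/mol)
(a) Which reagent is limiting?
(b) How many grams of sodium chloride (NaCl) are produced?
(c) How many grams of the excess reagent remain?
(a) NaOH, (b) 138.5 g, (c) 37.19 g

Moles of HCl = 123.6 g ÷ 36.46 g/mol = 3.39002 mol
Moles of NaOH = 94.8 g ÷ 40.0 g/mol = 2.37 mol
Moles ÷ coefficient: HCl: 3.39002/1 = 3.39, NaOH: 2.37/1 = 2.37
(a) NaOH has the smaller value, so NaOH is the limiting reagent.
(b) Moles of NaCl = 2.37 mol NaOH × (1/1) = 2.37 mol; mass = 2.37 mol × 58.44 g/mol = 138.5 g
(c) HCl consumed = 2.37 × (1/1) = 2.37 mol; remaining = 3.39002 − 2.37 = 1.02002 mol; mass = 1.02002 mol × 36.46 g/mol = 37.19 g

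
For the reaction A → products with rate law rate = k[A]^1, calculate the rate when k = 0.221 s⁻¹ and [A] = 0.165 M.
0.03647 M/s

rate = k·[A]^1 = 0.221·(0.165)^1 = 0.221·0.165 = 0.03647 M/s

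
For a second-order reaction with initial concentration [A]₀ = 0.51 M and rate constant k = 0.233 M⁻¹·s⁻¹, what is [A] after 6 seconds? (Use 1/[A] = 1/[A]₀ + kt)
0.2977 M

1/[A] = 1/[A]₀ + k·t = 1/0.51 + (0.233)·(6) = 1.9608 + 1.3980 = 3.3588
[A] = 1/3.3588 = 0.2977 M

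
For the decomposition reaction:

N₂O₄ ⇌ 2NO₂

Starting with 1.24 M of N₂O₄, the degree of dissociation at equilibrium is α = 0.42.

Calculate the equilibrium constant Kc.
K_c = 1.5085

x = α·[A]₀ = 0.42 × 1.24 = 0.5208 M dissociated.
At eq: [N₂O₄] = 1.24 − 0.5208 = 0.7192 M; [NO₂] = 2x = 1.042 M.
Kc = [NO₂]²/[N₂O₄] = (1.042)²/0.7192 = 1.509.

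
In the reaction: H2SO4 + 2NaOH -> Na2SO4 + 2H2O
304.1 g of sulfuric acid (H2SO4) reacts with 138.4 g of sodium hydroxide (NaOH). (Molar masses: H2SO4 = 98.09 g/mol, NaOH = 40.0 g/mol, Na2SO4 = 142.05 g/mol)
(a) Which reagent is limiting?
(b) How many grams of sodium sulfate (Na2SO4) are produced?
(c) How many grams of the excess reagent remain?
(a) NaOH, (b) 245.7 g, (c) 134.4 g

Moles of H2SO4 = 304.1 g ÷ 98.09 g/mol = 3.10021 mol
Moles of NaOH = 138.4 g ÷ 40.0 g/mol = 3.46 mol
Moles ÷ coefficient: H2SO4: 3.10021/1 = 3.1, NaOH: 3.46/2 = 1.73
(a) NaOH has the smaller value, so NaOH is the limiting reagent.
(b) Moles of Na2SO4 = 3.46 mol NaOH × (1/2) = 1.73 mol; mass = 1.73 mol × 142.05 g/mol = 245.7 g
(c) H2SO4 consumed = 3.46 × (1/2) = 1.73 mol; remaining = 3.10021 − 1.73 = 1.37021 mol; mass = 1.37021 mol × 98.09 g/mol = 134.4 g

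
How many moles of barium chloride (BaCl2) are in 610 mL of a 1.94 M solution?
Moles = Molarity × Volume (L)
Moles = 1.94 M × 0.61 L = 1.183 mol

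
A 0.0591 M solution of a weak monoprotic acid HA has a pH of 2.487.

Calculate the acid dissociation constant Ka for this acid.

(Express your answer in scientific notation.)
K_a = 1.90e-04

[H⁺] = 10^(−pH) = 10^(−2.487) = 3.258e-03 M. For HA ⇌ H⁺ + A⁻, Ka = x²/(C − x) = (3.258e-03)²/(0.0591 − 3.258e-03) = 1.90e-04.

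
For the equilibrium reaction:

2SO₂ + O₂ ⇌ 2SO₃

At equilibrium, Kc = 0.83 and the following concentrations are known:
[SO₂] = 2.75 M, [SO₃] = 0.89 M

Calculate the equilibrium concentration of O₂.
[O₂] = 0.1262 M

Kc = ([SO₃]^2) / ([SO₂]^2 × [O₂]) = 0.83
[O₂]^1 = (product terms)/(Kc · other reactant terms) = 0.7921 / (0.83 · 7.5625) = 0.12619
[O₂] = 0.1262 M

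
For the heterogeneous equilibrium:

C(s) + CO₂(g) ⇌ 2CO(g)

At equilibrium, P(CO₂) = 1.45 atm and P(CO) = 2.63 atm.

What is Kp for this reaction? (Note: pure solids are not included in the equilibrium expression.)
K_p = 4.770

Solid C is excluded.
Kp = P(CO)²/P(CO₂) = (2.63)²/1.45 = 6.917/1.45 = 4.770.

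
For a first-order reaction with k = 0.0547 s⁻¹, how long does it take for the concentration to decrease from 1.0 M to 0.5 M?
12.67 s

From ln[A] = ln[A]₀ - k·t: t = ln([A]₀/[A])/k = ln(1.0/0.5)/0.0547 = ln(2.0000)/0.0547 = 0.6931/0.0547 = 12.67 s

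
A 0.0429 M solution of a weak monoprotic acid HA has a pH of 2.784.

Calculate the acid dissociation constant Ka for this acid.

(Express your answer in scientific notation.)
K_a = 6.55e-05

[H⁺] = 10^(−pH) = 10^(−2.784) = 1.644e-03 M. For HA ⇌ H⁺ + A⁻, Ka = x²/(C − x) = (1.644e-03)²/(0.0429 − 1.644e-03) = 6.55e-05.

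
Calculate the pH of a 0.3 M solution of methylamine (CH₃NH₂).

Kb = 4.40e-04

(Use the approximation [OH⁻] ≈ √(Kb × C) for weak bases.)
pH = 12.06

[OH⁻] = √(Kb × C) = √(4.40e-04 × 0.3) = 1.1489e-02. pOH = 1.94, pH = 14 - pOH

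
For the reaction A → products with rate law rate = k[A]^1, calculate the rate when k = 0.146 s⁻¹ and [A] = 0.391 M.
0.05709 M/s

rate = k·[A]^1 = 0.146·(0.391)^1 = 0.146·0.391 = 0.05709 M/s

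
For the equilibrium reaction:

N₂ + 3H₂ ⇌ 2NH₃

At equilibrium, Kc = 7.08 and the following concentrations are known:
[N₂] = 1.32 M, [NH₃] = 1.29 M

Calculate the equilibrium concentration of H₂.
[H₂] = 0.5626 M

Kc = ([NH₃]^2) / ([N₂] × [H₂]^3) = 7.08
[H₂]^3 = (product terms)/(Kc · other reactant terms) = 1.6641 / (7.08 · 1.32) = 0.17806
[H₂] = (0.17806)^(1/3) = 0.5626 M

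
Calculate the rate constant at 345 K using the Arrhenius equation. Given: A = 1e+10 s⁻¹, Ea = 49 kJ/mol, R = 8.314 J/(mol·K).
3.81e+02 s⁻¹

k = A·exp(-Ea/(R·T)) = 1e+10·exp(-49000/(8.314·345)) = 1e+10·exp(-17.0831) = 1e+10·3.8098e-08 = 3.81e+02 s⁻¹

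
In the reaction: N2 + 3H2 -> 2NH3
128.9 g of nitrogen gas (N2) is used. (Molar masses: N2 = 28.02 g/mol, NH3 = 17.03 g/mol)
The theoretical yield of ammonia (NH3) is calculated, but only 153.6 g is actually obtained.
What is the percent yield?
Moles of N2 = 128.9 g ÷ 28.02 g/mol = 4.60029 mol
Mole ratio: 2 mol NH3 / 1 mol N2
Moles of NH3 = 4.60029 × (2/1) = 9.20057 mol
Theoretical yield = 9.20057 mol × 17.03 g/mol = 156.69 g
Actual yield = 153.6 g
Percent yield = (153.6 / 156.69) × 100% = 98.0%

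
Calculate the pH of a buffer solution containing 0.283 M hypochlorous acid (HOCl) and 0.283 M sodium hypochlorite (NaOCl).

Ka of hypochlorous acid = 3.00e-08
pH = 7.52

pKa = -log(3.00e-08) = 7.52. pH = pKa + log([A⁻]/[HA]) = 7.52 + log(0.283/0.283)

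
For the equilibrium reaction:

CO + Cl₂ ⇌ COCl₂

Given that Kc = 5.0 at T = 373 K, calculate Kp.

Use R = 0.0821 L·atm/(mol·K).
K_p = 0.1633

Δn = (moles gaseous products) − (moles gaseous reactants) = -1
T = 373 K; RT = 0.0821 × 373 = 30.6233
Kp = Kc·(RT)^Δn = 5.0 × (30.6233)^-1 = 5.0 × 0.0326549 = 0.1633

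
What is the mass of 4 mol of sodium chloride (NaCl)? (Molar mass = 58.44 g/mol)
Mass = 4 mol × 58.44 g/mol = 233.8 g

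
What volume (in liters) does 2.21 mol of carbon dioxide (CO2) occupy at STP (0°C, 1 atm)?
At STP, 1 mol of gas occupies 22.4 L
Volume = 2.21 mol × 22.4 L/mol = 49.50 L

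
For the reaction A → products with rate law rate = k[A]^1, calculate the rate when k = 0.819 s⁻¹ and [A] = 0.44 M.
0.3604 M/s

rate = k·[A]^1 = 0.819·(0.44)^1 = 0.819·0.44 = 0.3604 M/s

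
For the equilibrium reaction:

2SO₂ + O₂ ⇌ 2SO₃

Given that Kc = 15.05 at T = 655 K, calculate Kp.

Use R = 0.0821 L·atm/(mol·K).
K_p = 0.2799

Δn = (moles gaseous products) − (moles gaseous reactants) = -1
T = 655 K; RT = 0.0821 × 655 = 53.7755
Kp = Kc·(RT)^Δn = 15.05 × (53.7755)^-1 = 15.05 × 0.0185958 = 0.2799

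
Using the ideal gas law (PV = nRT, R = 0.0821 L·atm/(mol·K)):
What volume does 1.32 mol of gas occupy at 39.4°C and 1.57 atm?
T = 39.4°C + 273.15 = 312.55 K
V = nRT/P = (1.32 × 0.0821 × 312.55) / 1.57
V = 21.57 L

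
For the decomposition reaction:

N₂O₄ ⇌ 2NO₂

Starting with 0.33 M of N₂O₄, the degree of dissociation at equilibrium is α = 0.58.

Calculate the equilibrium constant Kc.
K_c = 1.0573

x = α·[A]₀ = 0.58 × 0.33 = 0.1914 M dissociated.
At eq: [N₂O₄] = 0.33 − 0.1914 = 0.1386 M; [NO₂] = 2x = 0.3828 M.
Kc = [NO₂]²/[N₂O₄] = (0.3828)²/0.1386 = 1.057.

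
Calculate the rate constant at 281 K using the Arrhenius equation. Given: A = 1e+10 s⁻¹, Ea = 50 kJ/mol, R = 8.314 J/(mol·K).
5.07e+00 s⁻¹

k = A·exp(-Ea/(R·T)) = 1e+10·exp(-50000/(8.314·281)) = 1e+10·exp(-21.4020) = 1e+10·5.0728e-10 = 5.07e+00 s⁻¹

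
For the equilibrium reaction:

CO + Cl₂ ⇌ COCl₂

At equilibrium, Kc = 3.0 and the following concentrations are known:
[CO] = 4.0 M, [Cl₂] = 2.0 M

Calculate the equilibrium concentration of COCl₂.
[COCl₂] = 24.0000 M

Kc = ([COCl₂]) / ([CO] × [Cl₂]) = 3.0
[COCl₂]^1 = Kc · (reactant terms)/(other product terms) = 3.0 · 8 / 1 = 24
[COCl₂] = 24.0000 M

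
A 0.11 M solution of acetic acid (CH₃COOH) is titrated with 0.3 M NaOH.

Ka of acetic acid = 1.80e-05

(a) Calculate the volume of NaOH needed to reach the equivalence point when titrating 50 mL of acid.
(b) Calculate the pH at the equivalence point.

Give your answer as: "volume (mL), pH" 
V = 18.3 mL, pH = 8.83

(a) At equivalence: moles acid = moles base.
moles acid = 0.11 × 0.05 = 0.0055 mol; V_NaOH = 0.0055/0.3 = 0.01833 L = 18.3 mL.
(b) At equivalence, all acid → conjugate base A⁻ at [A⁻] = 0.0055/0.06833 = 0.08049 M.
Kb = Kw/Ka = 1.0e-14/1.80e-05 = 5.556e-10; [OH⁻] = √(Kb·[A⁻]) = 6.687e-06; pOH = 5.17; pH = 14 − pOH = 8.83.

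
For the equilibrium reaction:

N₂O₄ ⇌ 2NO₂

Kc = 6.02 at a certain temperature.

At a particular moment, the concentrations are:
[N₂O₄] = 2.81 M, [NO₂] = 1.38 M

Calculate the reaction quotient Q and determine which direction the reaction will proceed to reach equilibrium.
Q = 0.678, Q < K, reaction proceeds forward (toward products)

Q = ([NO₂]^2) / ([N₂O₄])
  = ((1.38)^2) / ((2.81)) = 1.9044/2.81 = 0.6777
Since Q = 0.6777 < Kc = 6.02, the reaction proceeds forward (toward products) to reach equilibrium.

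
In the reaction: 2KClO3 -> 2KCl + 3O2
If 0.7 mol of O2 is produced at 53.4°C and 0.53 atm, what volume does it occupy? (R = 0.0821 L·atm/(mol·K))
T = 53.4°C + 273.15 = 326.55 K
V = nRT/P = (0.7 × 0.0821 × 326.55) / 0.53
V = 35.41 L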